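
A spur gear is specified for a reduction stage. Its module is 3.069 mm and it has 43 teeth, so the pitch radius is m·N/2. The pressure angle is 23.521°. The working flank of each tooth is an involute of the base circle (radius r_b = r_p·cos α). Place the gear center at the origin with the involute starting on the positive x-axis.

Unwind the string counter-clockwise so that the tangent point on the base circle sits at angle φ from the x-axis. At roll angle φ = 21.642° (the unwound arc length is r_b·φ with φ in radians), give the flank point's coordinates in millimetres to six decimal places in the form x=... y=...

x=64.664474 y=1.071415

pitch radius r_p = m·N/2 = 3.069·43/2 = 65.983500
base radius r_b = r_p·cos α = 65.983500·cos 23.521° = 60.501186
roll angle φ = 21.642° = 0.37772416 rad
x = r_b·(cos φ + φ·sin φ) = 60.501186·(0.92950639 + 0.37772416·0.36880602) = 64.664474
y = r_b·(sin φ − φ·cos φ) = 60.501186·(0.36880602 − 0.37772416·0.92950639) = 1.071415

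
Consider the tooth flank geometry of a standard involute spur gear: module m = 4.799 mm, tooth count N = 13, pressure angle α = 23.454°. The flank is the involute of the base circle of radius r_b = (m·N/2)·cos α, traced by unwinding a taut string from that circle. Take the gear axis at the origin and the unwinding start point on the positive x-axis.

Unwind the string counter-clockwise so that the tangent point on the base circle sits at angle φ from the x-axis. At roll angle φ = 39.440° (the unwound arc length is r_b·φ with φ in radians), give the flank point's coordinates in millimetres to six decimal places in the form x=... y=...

pitch radius r_p = m·N/2 = 4.799·13/2 = 31.193500
base radius r_b = r_p·cos α = 31.193500·cos 23.454° = 28.616290
roll angle φ = 39.440° = 0.68835786 rad
x = r_b·(cos φ + φ·sin φ) = 28.616290·(0.77229026 + 0.68835786·0.63526983) = 34.613785
y = r_b·(sin φ − φ·cos φ) = 28.616290·(0.63526983 − 0.68835786·0.77229026) = 2.966301

x=34.613785 y=2.966301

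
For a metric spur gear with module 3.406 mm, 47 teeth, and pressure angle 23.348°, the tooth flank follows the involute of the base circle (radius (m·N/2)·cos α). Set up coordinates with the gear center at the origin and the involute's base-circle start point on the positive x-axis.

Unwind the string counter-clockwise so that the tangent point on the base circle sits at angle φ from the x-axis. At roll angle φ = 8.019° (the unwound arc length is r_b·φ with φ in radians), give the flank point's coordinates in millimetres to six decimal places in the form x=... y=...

x=74.203035 y=0.067024

pitch radius r_p = m·N/2 = 3.406·47/2 = 80.041000
base radius r_b = r_p·cos α = 80.041000·cos 23.348° = 73.486818
roll angle φ = 8.019° = 0.13995795 rad
x = r_b·(cos φ + φ·sin φ) = 73.486818·(0.99022186 + 0.13995795·0.13950148) = 74.203035
y = r_b·(sin φ − φ·cos φ) = 73.486818·(0.13950148 − 0.13995795·0.99022186) = 0.067024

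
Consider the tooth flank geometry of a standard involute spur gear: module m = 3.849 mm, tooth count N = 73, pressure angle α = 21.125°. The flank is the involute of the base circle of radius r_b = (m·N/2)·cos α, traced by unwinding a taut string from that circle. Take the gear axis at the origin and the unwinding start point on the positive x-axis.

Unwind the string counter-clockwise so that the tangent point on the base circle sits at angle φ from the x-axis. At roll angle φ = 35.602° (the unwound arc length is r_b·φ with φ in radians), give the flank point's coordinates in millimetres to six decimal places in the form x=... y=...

pitch radius r_p = m·N/2 = 3.849·73/2 = 140.488500
base radius r_b = r_p·cos α = 140.488500·cos 21.125° = 131.047163
roll angle φ = 35.602° = 0.62137212 rad
x = r_b·(cos φ + φ·sin φ) = 131.047163·(0.81308044 + 0.62137212·0.58215135) = 153.955918
y = r_b·(sin φ − φ·cos φ) = 131.047163·(0.58215135 − 0.62137212·0.81308044) = 10.080912

x=153.955918 y=10.080912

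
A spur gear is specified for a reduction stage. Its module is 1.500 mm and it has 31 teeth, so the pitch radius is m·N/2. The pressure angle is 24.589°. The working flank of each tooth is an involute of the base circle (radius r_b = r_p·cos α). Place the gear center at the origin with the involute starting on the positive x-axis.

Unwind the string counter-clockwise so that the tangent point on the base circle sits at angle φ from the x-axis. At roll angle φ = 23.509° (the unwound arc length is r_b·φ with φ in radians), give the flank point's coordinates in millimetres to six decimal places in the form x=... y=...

pitch radius r_p = m·N/2 = 1.500·31/2 = 23.250000
base radius r_b = r_p·cos α = 23.250000·cos 24.589° = 21.141597
roll angle φ = 23.509° = 0.41030945 rad
x = r_b·(cos φ + φ·sin φ) = 21.141597·(0.91699743 + 0.41030945·0.39889312) = 22.847027
y = r_b·(sin φ − φ·cos φ) = 21.141597·(0.39889312 − 0.41030945·0.91699743) = 0.478654

x=22.847027 y=0.478654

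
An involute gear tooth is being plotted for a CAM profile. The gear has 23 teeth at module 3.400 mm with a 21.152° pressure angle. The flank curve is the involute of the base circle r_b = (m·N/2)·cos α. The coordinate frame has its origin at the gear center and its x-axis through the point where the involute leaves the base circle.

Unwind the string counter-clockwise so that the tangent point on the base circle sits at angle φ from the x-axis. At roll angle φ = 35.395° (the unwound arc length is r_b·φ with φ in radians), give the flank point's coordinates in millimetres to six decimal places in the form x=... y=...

x=42.773920 y=2.757756

pitch radius r_p = m·N/2 = 3.400·23/2 = 39.100000
base radius r_b = r_p·cos α = 39.100000·cos 21.152° = 36.465693
roll angle φ = 35.395° = 0.61775929 rad
x = r_b·(cos φ + φ·sin φ) = 36.465693·(0.81517834 + 0.61775929·0.57921004) = 42.773920
y = r_b·(sin φ − φ·cos φ) = 36.465693·(0.57921004 − 0.61775929·0.81517834) = 2.757756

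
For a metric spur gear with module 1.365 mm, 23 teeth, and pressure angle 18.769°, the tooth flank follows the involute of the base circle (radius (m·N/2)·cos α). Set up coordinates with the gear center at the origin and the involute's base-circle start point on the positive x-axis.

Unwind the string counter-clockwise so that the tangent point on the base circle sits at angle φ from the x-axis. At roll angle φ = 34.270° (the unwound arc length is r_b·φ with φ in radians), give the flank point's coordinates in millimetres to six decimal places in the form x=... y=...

x=17.288262 y=1.022670

pitch radius r_p = m·N/2 = 1.365·23/2 = 15.697500
base radius r_b = r_p·cos α = 15.697500·cos 18.769° = 14.862762
roll angle φ = 34.270° = 0.59812433 rad
x = r_b·(cos φ + φ·sin φ) = 14.862762·(0.82639324 + 0.59812433·0.56309343) = 17.288262
y = r_b·(sin φ − φ·cos φ) = 14.862762·(0.56309343 − 0.59812433·0.82639324) = 1.022670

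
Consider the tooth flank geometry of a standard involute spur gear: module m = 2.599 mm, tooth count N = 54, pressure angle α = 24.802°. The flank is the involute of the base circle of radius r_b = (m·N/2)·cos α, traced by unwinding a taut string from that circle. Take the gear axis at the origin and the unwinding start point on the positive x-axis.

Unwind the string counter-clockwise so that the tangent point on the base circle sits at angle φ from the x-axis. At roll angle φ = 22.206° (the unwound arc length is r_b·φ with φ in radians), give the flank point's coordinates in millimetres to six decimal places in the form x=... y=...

x=68.306462 y=1.217662

pitch radius r_p = m·N/2 = 2.599·54/2 = 70.173000
base radius r_b = r_p·cos α = 70.173000·cos 24.802° = 63.700442
roll angle φ = 22.206° = 0.38756781 rad
x = r_b·(cos φ + φ·sin φ) = 63.700442·(0.92583101 + 0.38756781·0.37793774) = 68.306462
y = r_b·(sin φ − φ·cos φ) = 63.700442·(0.37793774 − 0.38756781·0.92583101) = 1.217662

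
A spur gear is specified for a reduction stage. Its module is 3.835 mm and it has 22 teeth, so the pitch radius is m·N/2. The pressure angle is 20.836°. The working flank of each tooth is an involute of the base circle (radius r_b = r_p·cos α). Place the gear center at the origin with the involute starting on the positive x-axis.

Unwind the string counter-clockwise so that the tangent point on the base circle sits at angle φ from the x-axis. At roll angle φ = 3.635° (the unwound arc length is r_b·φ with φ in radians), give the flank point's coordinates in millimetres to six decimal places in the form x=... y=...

pitch radius r_p = m·N/2 = 3.835·22/2 = 42.185000
base radius r_b = r_p·cos α = 42.185000·cos 20.836° = 39.426201
roll angle φ = 3.635° = 0.06344272 rad
x = r_b·(cos φ + φ·sin φ) = 39.426201·(0.99798819 + 0.06344272·0.06340017) = 39.505466
y = r_b·(sin φ − φ·cos φ) = 39.426201·(0.06340017 − 0.06344272·0.99798819) = 0.003355

x=39.505466 y=0.003355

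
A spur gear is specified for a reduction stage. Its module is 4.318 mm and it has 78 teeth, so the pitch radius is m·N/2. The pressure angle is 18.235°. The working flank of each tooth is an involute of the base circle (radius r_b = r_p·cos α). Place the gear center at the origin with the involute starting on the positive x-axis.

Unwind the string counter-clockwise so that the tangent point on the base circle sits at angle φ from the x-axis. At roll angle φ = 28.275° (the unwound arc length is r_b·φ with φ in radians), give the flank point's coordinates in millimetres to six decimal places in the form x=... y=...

pitch radius r_p = m·N/2 = 4.318·78/2 = 168.402000
base radius r_b = r_p·cos α = 168.402000·cos 18.235° = 159.945033
roll angle φ = 28.275° = 0.49349185 rad
x = r_b·(cos φ + φ·sin φ) = 159.945033·(0.88068413 + 0.49349185·0.47370398) = 178.251252
y = r_b·(sin φ − φ·cos φ) = 159.945033·(0.47370398 − 0.49349185·0.88068413) = 6.252819

x=178.251252 y=6.252819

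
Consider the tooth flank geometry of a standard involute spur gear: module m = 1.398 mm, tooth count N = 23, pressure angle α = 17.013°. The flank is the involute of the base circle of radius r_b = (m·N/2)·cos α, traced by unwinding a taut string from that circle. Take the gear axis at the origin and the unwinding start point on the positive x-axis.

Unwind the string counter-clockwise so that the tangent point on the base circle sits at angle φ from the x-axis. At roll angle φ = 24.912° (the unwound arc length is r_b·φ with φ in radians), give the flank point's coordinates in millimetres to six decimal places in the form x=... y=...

x=16.758642 y=0.413309

pitch radius r_p = m·N/2 = 1.398·23/2 = 16.077000
base radius r_b = r_p·cos α = 16.077000·cos 17.013° = 15.373445
roll angle φ = 24.912° = 0.43479642 rad
x = r_b·(cos φ + φ·sin φ) = 15.373445·(0.90695581 + 0.43479642·0.42122577) = 16.758642
y = r_b·(sin φ − φ·cos φ) = 15.373445·(0.42122577 − 0.43479642·0.90695581) = 0.413309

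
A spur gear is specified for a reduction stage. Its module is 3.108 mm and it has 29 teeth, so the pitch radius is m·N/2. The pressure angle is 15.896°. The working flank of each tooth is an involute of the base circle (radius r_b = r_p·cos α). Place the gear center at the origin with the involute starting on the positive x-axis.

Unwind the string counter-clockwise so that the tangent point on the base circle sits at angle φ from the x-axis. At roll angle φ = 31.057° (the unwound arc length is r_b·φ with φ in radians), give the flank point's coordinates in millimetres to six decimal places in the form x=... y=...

pitch radius r_p = m·N/2 = 3.108·29/2 = 45.066000
base radius r_b = r_p·cos α = 45.066000·cos 15.896° = 43.342696
roll angle φ = 31.057° = 0.54204691 rad
x = r_b·(cos φ + φ·sin φ) = 43.342696·(0.85665450 + 0.54204691·0.51589056) = 49.249932
y = r_b·(sin φ − φ·cos φ) = 43.342696·(0.51589056 − 0.54204691·0.85665450) = 2.234040

x=49.249932 y=2.234040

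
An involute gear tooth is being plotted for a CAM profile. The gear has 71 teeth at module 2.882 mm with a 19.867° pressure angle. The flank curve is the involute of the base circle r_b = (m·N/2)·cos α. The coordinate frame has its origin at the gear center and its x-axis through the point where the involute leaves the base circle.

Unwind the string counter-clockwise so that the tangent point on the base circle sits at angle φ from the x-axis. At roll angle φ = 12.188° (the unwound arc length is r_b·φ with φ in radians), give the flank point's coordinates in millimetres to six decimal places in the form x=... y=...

x=98.374319 y=0.307337

pitch radius r_p = m·N/2 = 2.882·71/2 = 102.311000
base radius r_b = r_p·cos α = 102.311000·cos 19.867° = 96.221860
roll angle φ = 12.188° = 0.21272073 rad
x = r_b·(cos φ + φ·sin φ) = 96.221860·(0.97746013 + 0.21272073·0.21112008) = 98.374319
y = r_b·(sin φ − φ·cos φ) = 96.221860·(0.21112008 − 0.21272073·0.97746013) = 0.307337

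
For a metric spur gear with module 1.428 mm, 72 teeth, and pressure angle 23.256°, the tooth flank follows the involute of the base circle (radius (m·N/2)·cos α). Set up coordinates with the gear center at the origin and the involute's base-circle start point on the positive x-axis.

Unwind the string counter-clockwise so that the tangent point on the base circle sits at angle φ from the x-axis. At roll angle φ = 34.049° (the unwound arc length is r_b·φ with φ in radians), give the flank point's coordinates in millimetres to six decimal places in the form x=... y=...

x=54.849007 y=3.188867

pitch radius r_p = m·N/2 = 1.428·72/2 = 51.408000
base radius r_b = r_p·cos α = 51.408000·cos 23.256° = 47.231093
roll angle φ = 34.049° = 0.59426716 rad
x = r_b·(cos φ + φ·sin φ) = 47.231093·(0.82855904 + 0.59426716·0.55990170) = 54.849007
y = r_b·(sin φ − φ·cos φ) = 47.231093·(0.55990170 − 0.59426716·0.82855904) = 3.188867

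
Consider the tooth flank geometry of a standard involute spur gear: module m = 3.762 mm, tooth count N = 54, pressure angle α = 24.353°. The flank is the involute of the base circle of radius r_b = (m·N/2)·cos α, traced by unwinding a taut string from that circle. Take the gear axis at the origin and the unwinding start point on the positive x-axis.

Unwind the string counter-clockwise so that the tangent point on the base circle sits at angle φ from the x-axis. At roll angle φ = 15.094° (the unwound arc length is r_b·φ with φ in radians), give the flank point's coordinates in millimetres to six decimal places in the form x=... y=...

x=95.691708 y=0.560039

pitch radius r_p = m·N/2 = 3.762·54/2 = 101.574000
base radius r_b = r_p·cos α = 101.574000·cos 24.353° = 92.536172
roll angle φ = 15.094° = 0.26344000 rad
x = r_b·(cos φ + φ·sin φ) = 92.536172·(0.96549991 + 0.26344000·0.26040340) = 95.691708
y = r_b·(sin φ − φ·cos φ) = 92.536172·(0.26040340 − 0.26344000·0.96549991) = 0.560039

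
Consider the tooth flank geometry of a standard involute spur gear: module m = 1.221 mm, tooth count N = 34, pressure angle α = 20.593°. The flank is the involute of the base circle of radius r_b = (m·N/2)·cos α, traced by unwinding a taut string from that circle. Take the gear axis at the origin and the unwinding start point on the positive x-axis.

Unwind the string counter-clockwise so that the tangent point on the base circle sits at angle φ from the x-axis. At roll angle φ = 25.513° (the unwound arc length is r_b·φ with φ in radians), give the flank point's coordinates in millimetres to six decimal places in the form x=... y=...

pitch radius r_p = m·N/2 = 1.221·34/2 = 20.757000
base radius r_b = r_p·cos α = 20.757000·cos 20.593° = 19.430680
roll angle φ = 25.513° = 0.44528585 rad
x = r_b·(cos φ + φ·sin φ) = 19.430680·(0.90248758 + 0.44528585·0.43071588) = 21.262590
y = r_b·(sin φ − φ·cos φ) = 19.430680·(0.43071588 − 0.44528585·0.90248758) = 0.560593

x=21.262590 y=0.560593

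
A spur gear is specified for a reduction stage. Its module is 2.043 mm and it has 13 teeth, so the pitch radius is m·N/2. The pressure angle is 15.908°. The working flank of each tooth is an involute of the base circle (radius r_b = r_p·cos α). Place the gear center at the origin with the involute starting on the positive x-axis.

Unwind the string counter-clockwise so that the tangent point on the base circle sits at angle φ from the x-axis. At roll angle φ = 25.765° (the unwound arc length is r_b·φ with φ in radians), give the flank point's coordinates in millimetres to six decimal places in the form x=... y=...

x=13.997630 y=0.379329

pitch radius r_p = m·N/2 = 2.043·13/2 = 13.279500
base radius r_b = r_p·cos α = 13.279500·cos 15.908° = 12.770936
roll angle φ = 25.765° = 0.44968408 rad
x = r_b·(cos φ + φ·sin φ) = 12.770936·(0.90058447 + 0.44968408·0.43468104) = 13.997630
y = r_b·(sin φ − φ·cos φ) = 12.770936·(0.43468104 − 0.44968408·0.90058447) = 0.379329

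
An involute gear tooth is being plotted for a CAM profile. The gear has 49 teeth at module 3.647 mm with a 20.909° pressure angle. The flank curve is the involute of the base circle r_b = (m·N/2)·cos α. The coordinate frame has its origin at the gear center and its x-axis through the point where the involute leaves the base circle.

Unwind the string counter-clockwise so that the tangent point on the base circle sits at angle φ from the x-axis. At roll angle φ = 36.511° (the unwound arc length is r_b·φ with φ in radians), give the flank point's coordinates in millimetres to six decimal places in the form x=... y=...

pitch radius r_p = m·N/2 = 3.647·49/2 = 89.351500
base radius r_b = r_p·cos α = 89.351500·cos 20.909° = 83.467563
roll angle φ = 36.511° = 0.63723716 rad
x = r_b·(cos φ + φ·sin φ) = 83.467563·(0.80374265 + 0.63723716·0.59497711) = 98.732459
y = r_b·(sin φ − φ·cos φ) = 83.467563·(0.59497711 − 0.63723716·0.80374265) = 6.911316

x=98.732459 y=6.911316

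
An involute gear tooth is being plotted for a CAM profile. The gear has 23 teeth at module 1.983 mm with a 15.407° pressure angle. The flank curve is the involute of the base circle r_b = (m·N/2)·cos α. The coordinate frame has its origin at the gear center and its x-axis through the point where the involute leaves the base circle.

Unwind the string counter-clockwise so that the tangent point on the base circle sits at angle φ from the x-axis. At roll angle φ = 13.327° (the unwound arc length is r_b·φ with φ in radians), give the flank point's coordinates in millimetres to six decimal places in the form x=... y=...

pitch radius r_p = m·N/2 = 1.983·23/2 = 22.804500
base radius r_b = r_p·cos α = 22.804500·cos 15.407° = 21.984974
roll angle φ = 13.327° = 0.23260003 rad
x = r_b·(cos φ + φ·sin φ) = 21.984974·(0.97307036 + 0.23260003·0.23050831) = 22.571678
y = r_b·(sin φ − φ·cos φ) = 21.984974·(0.23050831 − 0.23260003·0.97307036) = 0.091724

x=22.571678 y=0.091724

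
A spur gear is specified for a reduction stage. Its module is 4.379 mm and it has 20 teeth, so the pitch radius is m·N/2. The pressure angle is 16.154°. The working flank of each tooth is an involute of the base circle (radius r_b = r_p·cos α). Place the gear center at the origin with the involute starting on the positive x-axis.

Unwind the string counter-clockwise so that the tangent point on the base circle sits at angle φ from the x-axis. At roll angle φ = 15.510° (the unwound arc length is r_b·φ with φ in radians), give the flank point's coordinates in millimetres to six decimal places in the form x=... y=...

x=43.574030 y=0.276084

pitch radius r_p = m·N/2 = 4.379·20/2 = 43.790000
base radius r_b = r_p·cos α = 43.790000·cos 16.154° = 42.061055
roll angle φ = 15.510° = 0.27070057 rad
x = r_b·(cos φ + φ·sin φ) = 42.061055·(0.96358380 + 0.27070057·0.26740656) = 43.574030
y = r_b·(sin φ − φ·cos φ) = 42.061055·(0.26740656 − 0.27070057·0.96358380) = 0.276084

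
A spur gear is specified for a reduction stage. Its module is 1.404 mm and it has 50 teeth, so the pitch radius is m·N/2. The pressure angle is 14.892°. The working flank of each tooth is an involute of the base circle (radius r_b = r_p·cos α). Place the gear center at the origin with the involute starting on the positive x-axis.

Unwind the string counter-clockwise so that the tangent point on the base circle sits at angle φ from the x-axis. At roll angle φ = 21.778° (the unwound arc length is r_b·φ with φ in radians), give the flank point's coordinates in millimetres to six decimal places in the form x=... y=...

x=36.283626 y=0.611993

pitch radius r_p = m·N/2 = 1.404·50/2 = 35.100000
base radius r_b = r_p·cos α = 35.100000·cos 14.892° = 33.921060
roll angle φ = 21.778° = 0.38009780 rad
x = r_b·(cos φ + φ·sin φ) = 33.921060·(0.92862835 + 0.38009780·0.37101130) = 36.283626
y = r_b·(sin φ − φ·cos φ) = 33.921060·(0.37101130 − 0.38009780·0.92862835) = 0.611993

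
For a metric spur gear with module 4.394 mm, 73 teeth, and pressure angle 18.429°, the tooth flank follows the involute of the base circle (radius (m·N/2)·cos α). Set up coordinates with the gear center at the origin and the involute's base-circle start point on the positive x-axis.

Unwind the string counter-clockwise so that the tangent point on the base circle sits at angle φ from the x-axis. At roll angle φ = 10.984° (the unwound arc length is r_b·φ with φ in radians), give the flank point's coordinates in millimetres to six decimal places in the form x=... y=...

pitch radius r_p = m·N/2 = 4.394·73/2 = 160.381000
base radius r_b = r_p·cos α = 160.381000·cos 18.429° = 152.156041
roll angle φ = 10.984° = 0.19170697 rad
x = r_b·(cos φ + φ·sin φ) = 152.156041·(0.98168043 + 0.19170697·0.19053487) = 154.926390
y = r_b·(sin φ − φ·cos φ) = 152.156041·(0.19053487 − 0.19170697·0.98168043) = 0.356028

x=154.926390 y=0.356028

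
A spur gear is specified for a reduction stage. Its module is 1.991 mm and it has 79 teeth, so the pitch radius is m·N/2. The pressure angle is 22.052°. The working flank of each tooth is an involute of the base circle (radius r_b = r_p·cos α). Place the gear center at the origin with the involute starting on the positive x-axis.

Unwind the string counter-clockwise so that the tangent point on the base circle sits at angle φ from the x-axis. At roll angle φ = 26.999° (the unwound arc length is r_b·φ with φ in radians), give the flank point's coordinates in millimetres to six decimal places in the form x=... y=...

pitch radius r_p = m·N/2 = 1.991·79/2 = 78.644500
base radius r_b = r_p·cos α = 78.644500·cos 22.052° = 72.891143
roll angle φ = 26.999° = 0.47122144 rad
x = r_b·(cos φ + φ·sin φ) = 72.891143·(0.89101445 + 0.47122144·0.45397495) = 80.540134
y = r_b·(sin φ − φ·cos φ) = 72.891143·(0.45397495 − 0.47122144·0.89101445) = 2.486305

x=80.540134 y=2.486305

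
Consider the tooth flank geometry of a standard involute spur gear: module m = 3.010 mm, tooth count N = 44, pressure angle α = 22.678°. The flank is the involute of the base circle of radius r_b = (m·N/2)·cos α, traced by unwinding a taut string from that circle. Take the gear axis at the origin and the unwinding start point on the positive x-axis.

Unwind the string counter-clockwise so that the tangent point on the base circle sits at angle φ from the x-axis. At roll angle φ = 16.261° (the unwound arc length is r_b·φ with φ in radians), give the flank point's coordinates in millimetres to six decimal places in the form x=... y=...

x=63.511672 y=0.461842

pitch radius r_p = m·N/2 = 3.010·44/2 = 66.220000
base radius r_b = r_p·cos α = 66.220000·cos 22.678° = 61.100280
roll angle φ = 16.261° = 0.28380799 rad
x = r_b·(cos φ + φ·sin φ) = 61.100280·(0.95999611 + 0.28380799·0.28001333) = 63.511672
y = r_b·(sin φ − φ·cos φ) = 61.100280·(0.28001333 − 0.28380799·0.95999611) = 0.461842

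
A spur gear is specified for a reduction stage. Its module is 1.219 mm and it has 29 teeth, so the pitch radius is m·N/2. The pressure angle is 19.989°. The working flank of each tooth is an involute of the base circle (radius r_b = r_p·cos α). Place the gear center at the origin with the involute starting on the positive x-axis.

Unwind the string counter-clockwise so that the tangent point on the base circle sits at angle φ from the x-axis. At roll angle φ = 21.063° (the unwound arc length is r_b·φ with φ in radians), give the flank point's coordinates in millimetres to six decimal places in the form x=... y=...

pitch radius r_p = m·N/2 = 1.219·29/2 = 17.675500
base radius r_b = r_p·cos α = 17.675500·cos 19.989° = 16.610697
roll angle φ = 21.063° = 0.36761870 rad
x = r_b·(cos φ + φ·sin φ) = 16.610697·(0.93318582 + 0.36761870·0.35939426) = 17.695473
y = r_b·(sin φ − φ·cos φ) = 16.610697·(0.35939426 − 0.36761870·0.93318582) = 0.271381

x=17.695473 y=0.271381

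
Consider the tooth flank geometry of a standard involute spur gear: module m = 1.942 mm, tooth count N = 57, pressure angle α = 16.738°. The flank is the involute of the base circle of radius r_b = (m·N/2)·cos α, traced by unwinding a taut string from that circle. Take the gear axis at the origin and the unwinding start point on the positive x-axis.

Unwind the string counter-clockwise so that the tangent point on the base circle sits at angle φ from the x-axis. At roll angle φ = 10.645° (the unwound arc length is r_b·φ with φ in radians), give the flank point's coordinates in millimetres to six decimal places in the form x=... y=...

x=53.908926 y=0.112912

pitch radius r_p = m·N/2 = 1.942·57/2 = 55.347000
base radius r_b = r_p·cos α = 55.347000·cos 16.738° = 53.002042
roll angle φ = 10.645° = 0.18579030 rad
x = r_b·(cos φ + φ·sin φ) = 53.002042·(0.98279057 + 0.18579030·0.18472329) = 53.908926
y = r_b·(sin φ − φ·cos φ) = 53.002042·(0.18472329 − 0.18579030·0.98279057) = 0.112912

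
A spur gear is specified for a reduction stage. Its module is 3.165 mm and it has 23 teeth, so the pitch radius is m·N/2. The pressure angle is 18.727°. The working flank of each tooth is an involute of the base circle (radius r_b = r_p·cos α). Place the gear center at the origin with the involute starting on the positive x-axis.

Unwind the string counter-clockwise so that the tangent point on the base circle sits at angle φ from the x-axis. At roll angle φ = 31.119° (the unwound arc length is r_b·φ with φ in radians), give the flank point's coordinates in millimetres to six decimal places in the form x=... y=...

x=39.185959 y=1.787190

pitch radius r_p = m·N/2 = 3.165·23/2 = 36.397500
base radius r_b = r_p·cos α = 36.397500·cos 18.727° = 34.470583
roll angle φ = 31.119° = 0.54312901 rad
x = r_b·(cos φ + φ·sin φ) = 34.470583·(0.85609575 + 0.54312901·0.51681725) = 39.185959
y = r_b·(sin φ − φ·cos φ) = 34.470583·(0.51681725 − 0.54312901·0.85609575) = 1.787190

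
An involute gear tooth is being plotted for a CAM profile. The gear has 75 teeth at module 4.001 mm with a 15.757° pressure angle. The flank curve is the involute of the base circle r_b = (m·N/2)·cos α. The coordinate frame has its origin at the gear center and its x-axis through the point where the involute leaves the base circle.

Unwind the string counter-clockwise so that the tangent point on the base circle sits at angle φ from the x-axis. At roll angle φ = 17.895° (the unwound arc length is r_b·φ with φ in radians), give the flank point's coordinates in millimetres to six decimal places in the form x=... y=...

pitch radius r_p = m·N/2 = 4.001·75/2 = 150.037500
base radius r_b = r_p·cos α = 150.037500·cos 15.757° = 144.399401
roll angle φ = 17.895° = 0.31232667 rad
x = r_b·(cos φ + φ·sin φ) = 144.399401·(0.95162122 + 0.31232667·0.30727357) = 151.271506
y = r_b·(sin φ − φ·cos φ) = 144.399401·(0.30727357 − 0.31232667·0.95162122) = 1.452208

x=151.271506 y=1.452208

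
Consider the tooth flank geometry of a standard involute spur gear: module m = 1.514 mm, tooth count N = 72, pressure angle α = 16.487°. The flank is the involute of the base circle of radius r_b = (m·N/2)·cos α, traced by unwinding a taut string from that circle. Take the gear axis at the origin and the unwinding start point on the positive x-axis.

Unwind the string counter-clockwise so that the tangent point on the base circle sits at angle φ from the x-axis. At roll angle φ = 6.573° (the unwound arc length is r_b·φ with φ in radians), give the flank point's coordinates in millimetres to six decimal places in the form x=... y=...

x=52.605802 y=0.026268

pitch radius r_p = m·N/2 = 1.514·72/2 = 54.504000
base radius r_b = r_p·cos α = 54.504000·cos 16.487° = 52.263022
roll angle φ = 6.573° = 0.11472049 rad
x = r_b·(cos φ + φ·sin φ) = 52.263022·(0.99342682 + 0.11472049·0.11446902) = 52.605802
y = r_b·(sin φ − φ·cos φ) = 52.263022·(0.11446902 − 0.11472049·0.99342682) = 0.026268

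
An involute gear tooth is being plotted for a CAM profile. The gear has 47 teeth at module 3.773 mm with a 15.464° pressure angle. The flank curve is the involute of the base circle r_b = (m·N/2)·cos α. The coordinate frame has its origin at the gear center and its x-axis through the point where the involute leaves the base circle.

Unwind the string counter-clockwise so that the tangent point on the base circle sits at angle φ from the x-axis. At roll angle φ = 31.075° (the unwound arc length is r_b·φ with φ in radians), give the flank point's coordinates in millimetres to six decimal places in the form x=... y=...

x=97.114984 y=4.412207

pitch radius r_p = m·N/2 = 3.773·47/2 = 88.665500
base radius r_b = r_p·cos α = 88.665500·cos 15.464° = 85.455647
roll angle φ = 31.075° = 0.54236107 rad
x = r_b·(cos φ + φ·sin φ) = 85.455647·(0.85649238 + 0.54236107·0.51615966) = 97.114984
y = r_b·(sin φ − φ·cos φ) = 85.455647·(0.51615966 − 0.54236107·0.85649238) = 4.412207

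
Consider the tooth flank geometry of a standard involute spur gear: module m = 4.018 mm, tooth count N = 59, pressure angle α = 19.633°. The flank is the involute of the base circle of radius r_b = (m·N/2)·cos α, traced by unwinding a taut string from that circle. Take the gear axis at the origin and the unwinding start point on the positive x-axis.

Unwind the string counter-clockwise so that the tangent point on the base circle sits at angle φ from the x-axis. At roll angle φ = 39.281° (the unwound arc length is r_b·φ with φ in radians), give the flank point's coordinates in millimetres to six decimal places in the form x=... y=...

x=134.873431 y=11.437386

pitch radius r_p = m·N/2 = 4.018·59/2 = 118.531000
base radius r_b = r_p·cos α = 118.531000·cos 19.633° = 111.640092
roll angle φ = 39.281° = 0.68558278 rad
x = r_b·(cos φ + φ·sin φ) = 111.640092·(0.77405020 + 0.68558278·0.63312422) = 134.873431
y = r_b·(sin φ − φ·cos φ) = 111.640092·(0.63312422 − 0.68558278·0.77405020) = 11.437386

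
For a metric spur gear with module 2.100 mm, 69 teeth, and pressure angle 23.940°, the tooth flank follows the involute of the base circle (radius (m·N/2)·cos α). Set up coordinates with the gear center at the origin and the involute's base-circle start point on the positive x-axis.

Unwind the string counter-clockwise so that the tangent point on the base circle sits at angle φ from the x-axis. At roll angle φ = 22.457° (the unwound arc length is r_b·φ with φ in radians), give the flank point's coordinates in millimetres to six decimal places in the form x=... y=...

pitch radius r_p = m·N/2 = 2.100·69/2 = 72.450000
base radius r_b = r_p·cos α = 72.450000·cos 23.940° = 66.217191
roll angle φ = 22.457° = 0.39194859 rad
x = r_b·(cos φ + φ·sin φ) = 66.217191·(0.92416647 + 0.39194859·0.38198996) = 71.109774
y = r_b·(sin φ − φ·cos φ) = 66.217191·(0.38198996 − 0.39194859·0.92416647) = 1.308731

x=71.109774 y=1.308731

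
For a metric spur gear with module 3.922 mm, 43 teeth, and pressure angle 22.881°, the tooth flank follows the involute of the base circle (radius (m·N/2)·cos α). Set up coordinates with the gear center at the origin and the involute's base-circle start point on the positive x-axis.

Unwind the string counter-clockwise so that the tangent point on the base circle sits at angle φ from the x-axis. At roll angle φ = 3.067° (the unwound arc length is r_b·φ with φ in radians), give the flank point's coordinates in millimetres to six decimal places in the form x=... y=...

pitch radius r_p = m·N/2 = 3.922·43/2 = 84.323000
base radius r_b = r_p·cos α = 84.323000·cos 22.881° = 77.687994
roll angle φ = 3.067° = 0.05352925 rad
x = r_b·(cos φ + φ·sin φ) = 77.687994·(0.99856765 + 0.05352925·0.05350369) = 77.799217
y = r_b·(sin φ − φ·cos φ) = 77.687994·(0.05350369 − 0.05352925·0.99856765) = 0.003971

x=77.799217 y=0.003971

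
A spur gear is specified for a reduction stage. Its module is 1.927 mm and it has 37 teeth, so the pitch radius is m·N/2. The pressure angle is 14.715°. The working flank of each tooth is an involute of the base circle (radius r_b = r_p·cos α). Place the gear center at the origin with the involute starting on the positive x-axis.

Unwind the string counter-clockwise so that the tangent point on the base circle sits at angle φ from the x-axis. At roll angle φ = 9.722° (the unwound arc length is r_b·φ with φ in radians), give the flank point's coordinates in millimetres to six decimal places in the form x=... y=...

pitch radius r_p = m·N/2 = 1.927·37/2 = 35.649500
base radius r_b = r_p·cos α = 35.649500·cos 14.715° = 34.480242
roll angle φ = 9.722° = 0.16968091 rad
x = r_b·(cos φ + φ·sin φ) = 34.480242·(0.98563870 + 0.16968091·0.16886785) = 34.973046
y = r_b·(sin φ − φ·cos φ) = 34.480242·(0.16886785 − 0.16968091·0.98563870) = 0.055988

x=34.973046 y=0.055988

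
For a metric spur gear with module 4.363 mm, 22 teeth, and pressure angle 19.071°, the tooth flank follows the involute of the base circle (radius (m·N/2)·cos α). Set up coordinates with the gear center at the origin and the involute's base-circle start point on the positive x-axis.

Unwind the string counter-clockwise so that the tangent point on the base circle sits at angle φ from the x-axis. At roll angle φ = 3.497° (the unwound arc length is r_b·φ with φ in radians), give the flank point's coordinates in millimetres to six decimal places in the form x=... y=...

pitch radius r_p = m·N/2 = 4.363·22/2 = 47.993000
base radius r_b = r_p·cos α = 47.993000·cos 19.071° = 45.358876
roll angle φ = 3.497° = 0.06103416 rad
x = r_b·(cos φ + φ·sin φ) = 45.358876·(0.99813799 + 0.06103416·0.06099628) = 45.443282
y = r_b·(sin φ − φ·cos φ) = 45.358876·(0.06099628 − 0.06103416·0.99813799) = 0.003436

x=45.443282 y=0.003436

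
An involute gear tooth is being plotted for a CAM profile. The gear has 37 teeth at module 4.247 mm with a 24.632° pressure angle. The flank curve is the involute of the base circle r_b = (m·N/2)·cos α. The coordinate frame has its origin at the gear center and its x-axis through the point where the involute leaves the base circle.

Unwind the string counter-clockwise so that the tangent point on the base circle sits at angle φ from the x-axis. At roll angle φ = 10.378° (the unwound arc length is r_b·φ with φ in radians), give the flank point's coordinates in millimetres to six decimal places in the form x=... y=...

pitch radius r_p = m·N/2 = 4.247·37/2 = 78.569500
base radius r_b = r_p·cos α = 78.569500·cos 24.632° = 71.419948
roll angle φ = 10.378° = 0.18113027 rad
x = r_b·(cos φ + φ·sin φ) = 71.419948·(0.98364071 + 0.18113027·0.18014147) = 72.581936
y = r_b·(sin φ − φ·cos φ) = 71.419948·(0.18014147 − 0.18113027·0.98364071) = 0.141009

x=72.581936 y=0.141009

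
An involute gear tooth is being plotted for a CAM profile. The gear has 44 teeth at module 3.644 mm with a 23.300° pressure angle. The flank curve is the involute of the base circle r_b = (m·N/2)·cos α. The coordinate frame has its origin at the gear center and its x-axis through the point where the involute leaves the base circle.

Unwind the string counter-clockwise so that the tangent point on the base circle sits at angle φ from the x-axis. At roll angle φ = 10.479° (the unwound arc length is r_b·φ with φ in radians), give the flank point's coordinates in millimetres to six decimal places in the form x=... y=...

pitch radius r_p = m·N/2 = 3.644·44/2 = 80.168000
base radius r_b = r_p·cos α = 80.168000·cos 23.300° = 73.630009
roll angle φ = 10.479° = 0.18289305 rad
x = r_b·(cos φ + φ·sin φ) = 73.630009·(0.98332163 + 0.18289305·0.18187513) = 74.851188
y = r_b·(sin φ − φ·cos φ) = 73.630009·(0.18187513 − 0.18289305·0.98332163) = 0.149648

x=74.851188 y=0.149648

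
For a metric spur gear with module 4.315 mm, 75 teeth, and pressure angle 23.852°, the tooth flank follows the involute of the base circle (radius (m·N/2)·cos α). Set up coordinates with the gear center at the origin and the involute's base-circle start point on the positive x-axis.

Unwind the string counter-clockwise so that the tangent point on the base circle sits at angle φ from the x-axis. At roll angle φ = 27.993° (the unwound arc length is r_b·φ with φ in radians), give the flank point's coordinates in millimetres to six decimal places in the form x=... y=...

x=164.615406 y=5.616903

pitch radius r_p = m·N/2 = 4.315·75/2 = 161.812500
base radius r_b = r_p·cos α = 161.812500·cos 23.852° = 147.992587
roll angle φ = 27.993° = 0.48857002 rad
x = r_b·(cos φ + φ·sin φ) = 147.992587·(0.88300494 + 0.48857002·0.46936369) = 164.615406
y = r_b·(sin φ − φ·cos φ) = 147.992587·(0.46936369 − 0.48857002·0.88300494) = 5.616903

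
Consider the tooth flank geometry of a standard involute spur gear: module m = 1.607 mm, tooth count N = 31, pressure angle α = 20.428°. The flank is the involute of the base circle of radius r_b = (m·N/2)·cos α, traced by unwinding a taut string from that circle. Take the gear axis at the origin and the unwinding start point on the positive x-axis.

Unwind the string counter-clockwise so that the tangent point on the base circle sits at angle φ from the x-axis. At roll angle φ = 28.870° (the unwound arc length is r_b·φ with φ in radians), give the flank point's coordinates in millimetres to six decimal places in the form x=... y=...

x=26.119772 y=0.970339

pitch radius r_p = m·N/2 = 1.607·31/2 = 24.908500
base radius r_b = r_p·cos α = 24.908500·cos 20.428° = 23.342043
roll angle φ = 28.870° = 0.50387656 rad
x = r_b·(cos φ + φ·sin φ) = 23.342043·(0.87571745 + 0.50387656·0.48282392) = 26.119772
y = r_b·(sin φ − φ·cos φ) = 23.342043·(0.48282392 − 0.50387656·0.87571745) = 0.970339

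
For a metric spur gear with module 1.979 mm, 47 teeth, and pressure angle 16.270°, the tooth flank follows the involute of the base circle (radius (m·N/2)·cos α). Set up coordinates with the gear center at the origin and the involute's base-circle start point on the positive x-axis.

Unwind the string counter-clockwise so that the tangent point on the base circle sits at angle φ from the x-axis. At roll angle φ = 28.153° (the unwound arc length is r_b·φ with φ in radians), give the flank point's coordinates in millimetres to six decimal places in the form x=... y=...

x=49.712414 y=1.723162

pitch radius r_p = m·N/2 = 1.979·47/2 = 46.506500
base radius r_b = r_p·cos α = 46.506500·cos 16.270° = 44.644013
roll angle φ = 28.153° = 0.49136254 rad
x = r_b·(cos φ + φ·sin φ) = 44.644013·(0.88169079 + 0.49136254·0.47182767) = 49.712414
y = r_b·(sin φ − φ·cos φ) = 44.644013·(0.47182767 − 0.49136254·0.88169079) = 1.723162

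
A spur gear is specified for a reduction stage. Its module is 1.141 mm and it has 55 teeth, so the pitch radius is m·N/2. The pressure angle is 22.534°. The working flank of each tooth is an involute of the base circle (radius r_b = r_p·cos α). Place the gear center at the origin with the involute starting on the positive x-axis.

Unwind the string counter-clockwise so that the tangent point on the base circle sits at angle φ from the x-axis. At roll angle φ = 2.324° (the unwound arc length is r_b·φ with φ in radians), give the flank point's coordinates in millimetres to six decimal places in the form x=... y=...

pitch radius r_p = m·N/2 = 1.141·55/2 = 31.377500
base radius r_b = r_p·cos α = 31.377500·cos 22.534° = 28.981899
roll angle φ = 2.324° = 0.04056145 rad
x = r_b·(cos φ + φ·sin φ) = 28.981899·(0.99917750 + 0.04056145·0.04055033) = 29.005731
y = r_b·(sin φ − φ·cos φ) = 28.981899·(0.04055033 − 0.04056145·0.99917750) = 0.000645

x=29.005731 y=0.000645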